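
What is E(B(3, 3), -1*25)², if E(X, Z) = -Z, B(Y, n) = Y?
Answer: 625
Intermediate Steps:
E(B(3, 3), -1*25)² = (-(-1)*25)² = (-1*(-25))² = 25² = 625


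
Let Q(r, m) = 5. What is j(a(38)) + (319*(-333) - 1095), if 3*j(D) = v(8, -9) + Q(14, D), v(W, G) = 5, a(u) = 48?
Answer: -321956/3 ≈ -1.0732e+5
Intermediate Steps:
j(D) = 10/3 (j(D) = (5 + 5)/3 = (⅓)*10 = 10/3)
j(a(38)) + (319*(-333) - 1095) = 10/3 + (319*(-333) - 1095) = 10/3 + (-106227 - 1095) = 10/3 - 107322 = -321956/3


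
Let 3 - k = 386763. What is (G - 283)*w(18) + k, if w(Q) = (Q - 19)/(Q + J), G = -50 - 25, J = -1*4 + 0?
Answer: -2707141/7 ≈ -3.8673e+5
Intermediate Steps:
k = -386760 (k = 3 - 1*386763 = 3 - 386763 = -386760)
J = -4 (J = -4 + 0 = -4)
G = -75
w(Q) = (-19 + Q)/(-4 + Q) (w(Q) = (Q - 19)/(Q - 4) = (-19 + Q)/(-4 + Q))
(G - 283)*w(18) + k = (-75 - 283)*((-19 + 18)/(-4 + 18)) - 386760 = -358*(-1)/14 - 386760 = -179*(-1)/7 - 386760 = -358*(-1/14) - 386760 = 179/7 - 386760 = -2707141/7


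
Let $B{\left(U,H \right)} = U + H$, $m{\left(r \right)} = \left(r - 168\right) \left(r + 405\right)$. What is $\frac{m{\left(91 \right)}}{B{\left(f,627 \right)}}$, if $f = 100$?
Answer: $- \frac{38192}{727} \approx -52.534$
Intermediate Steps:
$m{\left(r \right)} = \left(-168 + r\right) \left(405 + r\right)$
$B{\left(U,H \right)} = H + U$
$\frac{m{\left(91 \right)}}{B{\left(f,627 \right)}} = \frac{-68040 + 91^{2} + 237 \cdot 91}{627 + 100} = \frac{-68040 + 8281 + 21567}{727} = \left(-38192\right) \frac{1}{727} = - \frac{38192}{727}$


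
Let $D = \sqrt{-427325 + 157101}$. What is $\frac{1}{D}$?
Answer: $- \frac{i \sqrt{16889}}{67556} \approx - 0.0019237 i$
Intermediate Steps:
$D = 4 i \sqrt{16889}$ ($D = \sqrt{-270224} = 4 i \sqrt{16889} \approx 519.83 i$)
$\frac{1}{D} = \frac{1}{4 i \sqrt{16889}} = - \frac{i \sqrt{16889}}{67556}$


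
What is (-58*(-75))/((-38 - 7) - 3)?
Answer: -725/8 ≈ -90.625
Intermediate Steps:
(-58*(-75))/((-38 - 7) - 3) = 4350/(-45 - 3) = 4350/(-48) = 4350*(-1/48) = -725/8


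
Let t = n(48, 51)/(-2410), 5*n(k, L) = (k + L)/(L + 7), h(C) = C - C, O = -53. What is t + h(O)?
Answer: -99/698900 ≈ -0.00014165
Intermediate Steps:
h(C) = 0
n(k, L) = (L + k)/(5*(7 + L)) (n(k, L) = ((k + L)/(L + 7))/5 = ((L + k)/(7 + L))/5 = (L + k)/(5*(7 + L)))
t = -99/698900 (t = ((51 + 48)/(5*(7 + 51)))/(-2410) = ((1/5)*99/58)*(-1/2410) = ((1/5)*(1/58)*99)*(-1/2410) = (99/290)*(-1/2410) = -99/698900 ≈ -0.00014165)
t + h(O) = -99/698900 + 0 = -99/698900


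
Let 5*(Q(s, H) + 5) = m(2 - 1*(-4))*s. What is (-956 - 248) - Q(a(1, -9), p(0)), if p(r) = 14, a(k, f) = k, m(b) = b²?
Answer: -6031/5 ≈ -1206.2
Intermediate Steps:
Q(s, H) = -5 + 36*s/5 (Q(s, H) = -5 + ((2 - 1*(-4))²*s)/5 = -5 + ((2 + 4)²*s)/5 = -5 + (6²*s)/5 = -5 + (36*s)/5 = -5 + 36*s/5)
(-956 - 248) - Q(a(1, -9), p(0)) = (-956 - 248) - (-5 + (36/5)*1) = -1204 - (-5 + 36/5) = -1204 - 1*11/5 = -1204 - 11/5 = -6031/5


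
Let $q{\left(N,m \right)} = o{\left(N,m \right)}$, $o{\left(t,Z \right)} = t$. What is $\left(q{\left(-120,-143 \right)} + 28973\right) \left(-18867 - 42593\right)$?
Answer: $-1773305380$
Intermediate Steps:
$q{\left(N,m \right)} = N$
$\left(q{\left(-120,-143 \right)} + 28973\right) \left(-18867 - 42593\right) = \left(-120 + 28973\right) \left(-18867 - 42593\right) = 28853 \left(-18867 - 42593\right) = 28853 \left(-61460\right) = -1773305380$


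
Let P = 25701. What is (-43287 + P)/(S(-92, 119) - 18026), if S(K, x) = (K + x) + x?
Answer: 2931/2980 ≈ 0.98356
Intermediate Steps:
S(K, x) = K + 2*x
(-43287 + P)/(S(-92, 119) - 18026) = (-43287 + 25701)/((-92 + 2*119) - 18026) = -17586/((-92 + 238) - 18026) = -17586/(146 - 18026) = -17586/(-17880) = -17586*(-1/17880) = 2931/2980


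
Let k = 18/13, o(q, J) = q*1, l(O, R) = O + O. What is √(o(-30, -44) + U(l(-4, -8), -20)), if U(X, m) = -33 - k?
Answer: 3*I*√1209/13 ≈ 8.024*I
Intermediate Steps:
l(O, R) = 2*O
o(q, J) = q
k = 18/13 (k = 18*(1/13) = 18/13 ≈ 1.3846)
U(X, m) = -447/13 (U(X, m) = -33 - 1*18/13 = -33 - 18/13 = -447/13)
√(o(-30, -44) + U(l(-4, -8), -20)) = √(-30 - 447/13) = √(-837/13) = 3*I*√1209/13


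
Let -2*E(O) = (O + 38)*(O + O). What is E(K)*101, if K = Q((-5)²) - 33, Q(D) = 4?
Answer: 26361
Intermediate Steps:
K = -29 (K = 4 - 33 = -29)
E(O) = -O*(38 + O) (E(O) = -(O + 38)*(O + O)/2 = -(38 + O)*2*O/2 = -O*(38 + O))
E(K)*101 = -1*(-29)*(38 - 29)*101 = -1*(-29)*9*101 = 261*101 = 26361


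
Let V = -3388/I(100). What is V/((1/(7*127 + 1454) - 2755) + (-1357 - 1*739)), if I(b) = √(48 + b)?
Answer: 1984521*√37/210269002 ≈ 0.057409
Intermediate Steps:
V = -1694*√37/37 (V = -3388/√(48 + 100) = -3388*√37/74 = -1694*√37/37 ≈ -278.49)
V/((1/(7*127 + 1454) - 2755) + (-1357 - 1*739)) = (-1694*√37/37)/((1/(7*127 + 1454) - 2755) + (-1357 - 1*739)) = (-1694*√37/37)/((1/(889 + 1454) - 2755) + (-1357 - 739)) = (-1694*√37/37)/((1/2343 - 2755) - 2096) = (-1694*√37/37)/(-6454964/2343 - 2096) = (-1694*√37/37)/(-11365892/2343) = -1694*√37/37*(-2343/11365892) = 1984521*√37/210269002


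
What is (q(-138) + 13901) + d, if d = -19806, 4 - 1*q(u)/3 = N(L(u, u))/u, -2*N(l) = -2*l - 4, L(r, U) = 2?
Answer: -135537/23 ≈ -5892.9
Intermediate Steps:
N(l) = 2 + l (N(l) = -(-2*l - 4)/2 = -(-4 - 2*l)/2 = 2 + l)
q(u) = 12 - 12/u (q(u) = 12 - 3*(2 + 2)/u = 12 - 12/u)
(q(-138) + 13901) + d = ((12 - 12/(-138)) + 13901) - 19806 = ((12 - 12*(-1/138)) + 13901) - 19806 = ((12 + 2/23) + 13901) - 19806 = (278/23 + 13901) - 19806 = 320001/23 - 19806 = -135537/23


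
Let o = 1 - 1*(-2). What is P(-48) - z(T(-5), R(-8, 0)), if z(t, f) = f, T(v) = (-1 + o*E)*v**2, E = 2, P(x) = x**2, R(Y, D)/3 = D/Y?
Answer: 2304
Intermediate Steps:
R(Y, D) = 3*D/Y (R(Y, D) = 3*(D/Y) = 3*D/Y)
o = 3 (o = 1 + 2 = 3)
T(v) = 5*v**2 (T(v) = (-1 + 3*2)*v**2 = (-1 + 6)*v**2 = 5*v**2)
P(-48) - z(T(-5), R(-8, 0)) = (-48)**2 - 3*0/(-8) = 2304 - 3*0*(-1)/8 = 2304 - 1*0 = 2304 + 0 = 2304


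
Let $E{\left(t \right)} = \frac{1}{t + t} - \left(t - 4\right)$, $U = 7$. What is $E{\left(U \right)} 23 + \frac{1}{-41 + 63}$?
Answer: $- \frac{5183}{77} \approx -67.312$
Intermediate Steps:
$E{\left(t \right)} = 4 + \frac{1}{2 t} - t$ ($E{\left(t \right)} = \frac{1}{2 t} - \left(-4 + t\right) = 4 + \frac{1}{2 t} - t$)
$E{\left(U \right)} 23 + \frac{1}{-41 + 63} = \left(4 + \frac{1}{2 \cdot 7} - 7\right) 23 + \frac{1}{-41 + 63} = \left(4 + \frac{1}{2} \cdot \frac{1}{7} - 7\right) 23 + \frac{1}{22} = \left(4 + \frac{1}{14} - 7\right) 23 + \frac{1}{22} = \left(- \frac{41}{14}\right) 23 + \frac{1}{22} = - \frac{943}{14} + \frac{1}{22} = - \frac{5183}{77}$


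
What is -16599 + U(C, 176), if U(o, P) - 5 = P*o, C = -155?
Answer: -43874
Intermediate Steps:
U(o, P) = 5 + P*o
-16599 + U(C, 176) = -16599 + (5 + 176*(-155)) = -16599 + (5 - 27280) = -16599 - 27275 = -43874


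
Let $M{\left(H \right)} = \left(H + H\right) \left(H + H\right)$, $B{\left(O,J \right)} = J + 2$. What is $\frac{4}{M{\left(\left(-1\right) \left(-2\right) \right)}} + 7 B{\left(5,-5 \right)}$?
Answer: $- \frac{83}{4} \approx -20.75$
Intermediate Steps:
$B{\left(O,J \right)} = 2 + J$
$M{\left(H \right)} = 4 H^{2}$ ($M{\left(H \right)} = 2 H 2 H = 4 H^{2}$)
$\frac{4}{M{\left(\left(-1\right) \left(-2\right) \right)}} + 7 B{\left(5,-5 \right)} = \frac{4}{4 \left(\left(-1\right) \left(-2\right)\right)^{2}} + 7 \left(2 - 5\right) = \frac{4}{4 \cdot 2^{2}} + 7 \left(-3\right) = \frac{4}{4 \cdot 4} - 21 = \frac{4}{16} - 21 = 4 \cdot \frac{1}{16} - 21 = \frac{1}{4} - 21 = - \frac{83}{4}$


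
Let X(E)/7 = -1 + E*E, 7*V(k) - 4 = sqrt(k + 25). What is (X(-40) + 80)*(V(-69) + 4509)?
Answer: 355854791/7 + 22546*I*sqrt(11)/7 ≈ 5.0836e+7 + 10682.0*I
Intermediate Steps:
V(k) = 4/7 + sqrt(25 + k)/7 (V(k) = 4/7 + sqrt(k + 25)/7 = 4/7 + sqrt(25 + k)/7)
X(E) = -7 + 7*E**2 (X(E) = 7*(-1 + E*E) = 7*(-1 + E**2) = -7 + 7*E**2)
(X(-40) + 80)*(V(-69) + 4509) = ((-7 + 7*(-40)**2) + 80)*((4/7 + sqrt(25 - 69)/7) + 4509) = ((-7 + 7*1600) + 80)*((4/7 + sqrt(-44)/7) + 4509) = ((-7 + 11200) + 80)*((4/7 + (2*I*sqrt(11))/7) + 4509) = (11193 + 80)*((4/7 + 2*I*sqrt(11)/7) + 4509) = 11273*(31567/7 + 2*I*sqrt(11)/7) = 355854791/7 + 22546*I*sqrt(11)/7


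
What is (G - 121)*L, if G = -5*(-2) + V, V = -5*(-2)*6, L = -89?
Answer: 4539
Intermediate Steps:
V = 60 (V = 10*6 = 60)
G = 70 (G = -5*(-2) + 60 = 10 + 60 = 70)
(G - 121)*L = (70 - 121)*(-89) = -51*(-89) = 4539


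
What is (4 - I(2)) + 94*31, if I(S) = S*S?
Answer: 2914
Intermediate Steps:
I(S) = S²
(4 - I(2)) + 94*31 = (4 - 1*2²) + 94*31 = (4 - 1*4) + 2914 = (4 - 4) + 2914 = 0 + 2914 = 2914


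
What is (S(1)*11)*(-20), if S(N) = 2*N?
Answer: -440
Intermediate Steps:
(S(1)*11)*(-20) = ((2*1)*11)*(-20) = (2*11)*(-20) = 22*(-20) = -440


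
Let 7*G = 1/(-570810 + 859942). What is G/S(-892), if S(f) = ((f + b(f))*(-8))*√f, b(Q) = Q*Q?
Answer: I*√223/5739335391170304 ≈ 2.6019e-15*I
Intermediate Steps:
b(Q) = Q²
G = 1/2023924 (G = 1/(7*(-570810 + 859942)) = (⅐)/289132 = (⅐)*(1/289132) = 1/2023924 ≈ 4.9409e-7)
S(f) = √f*(-8*f - 8*f²) (S(f) = ((f + f²)*(-8))*√f = (-8*f - 8*f²)*√f = √f*(-8*f - 8*f²))
G/S(-892) = 1/(2023924*((8*(-892)^(3/2)*(-1 - 1*(-892))))) = 1/(2023924*((8*(-1784*I*√223)*(-1 + 892)))) = 1/(2023924*((8*(-1784*I*√223)*891))) = 1/(2023924*((-12716352*I*√223))) = (I*√223/2835746496)/2023924 = I*√223/5739335391170304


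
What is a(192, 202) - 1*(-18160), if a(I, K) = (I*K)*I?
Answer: 7464688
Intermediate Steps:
a(I, K) = K*I²
a(192, 202) - 1*(-18160) = 202*192² - 1*(-18160) = 202*36864 + 18160 = 7446528 + 18160 = 7464688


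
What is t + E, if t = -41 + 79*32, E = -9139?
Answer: -6652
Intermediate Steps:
t = 2487 (t = -41 + 2528 = 2487)
t + E = 2487 - 9139 = -6652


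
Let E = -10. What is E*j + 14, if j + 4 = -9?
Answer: 144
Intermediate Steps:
j = -13 (j = -4 - 9 = -13)
E*j + 14 = -10*(-13) + 14 = 130 + 14 = 144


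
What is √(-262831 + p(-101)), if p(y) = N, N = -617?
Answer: 6*I*√7318 ≈ 513.27*I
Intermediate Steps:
p(y) = -617
√(-262831 + p(-101)) = √(-262831 - 617) = √(-263448) = 6*I*√7318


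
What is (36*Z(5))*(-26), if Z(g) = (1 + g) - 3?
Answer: -2808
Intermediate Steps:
Z(g) = -2 + g
(36*Z(5))*(-26) = (36*(-2 + 5))*(-26) = (36*3)*(-26) = 108*(-26) = -2808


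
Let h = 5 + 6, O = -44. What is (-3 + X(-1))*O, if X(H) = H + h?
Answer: -308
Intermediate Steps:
h = 11
X(H) = 11 + H (X(H) = H + 11 = 11 + H)
(-3 + X(-1))*O = (-3 + (11 - 1))*(-44) = (-3 + 10)*(-44) = 7*(-44) = -308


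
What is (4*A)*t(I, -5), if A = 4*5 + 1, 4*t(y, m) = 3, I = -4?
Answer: 63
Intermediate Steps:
t(y, m) = 3/4 (t(y, m) = (1/4)*3 = 3/4)
A = 21 (A = 20 + 1 = 21)
(4*A)*t(I, -5) = (4*21)*(3/4) = 84*(3/4) = 63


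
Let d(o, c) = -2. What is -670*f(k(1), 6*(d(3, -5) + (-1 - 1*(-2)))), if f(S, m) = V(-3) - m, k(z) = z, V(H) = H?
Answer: -2010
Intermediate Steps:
f(S, m) = -3 - m
-670*f(k(1), 6*(d(3, -5) + (-1 - 1*(-2)))) = -670*(-3 - 6*(-2 + (-1 - 1*(-2)))) = -670*(-3 - 6*(-2 + (-1 + 2))) = -670*(-3 - 6*(-2 + 1)) = -670*(-3 - 6*(-1)) = -670*(-3 - 1*(-6)) = -670*(-3 + 6) = -670*3 = -2010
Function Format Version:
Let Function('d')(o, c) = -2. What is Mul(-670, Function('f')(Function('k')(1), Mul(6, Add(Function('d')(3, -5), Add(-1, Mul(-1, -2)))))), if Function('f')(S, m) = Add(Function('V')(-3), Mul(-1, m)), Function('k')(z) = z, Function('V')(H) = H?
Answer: -2010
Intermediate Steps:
Function('f')(S, m) = Add(-3, Mul(-1, m))
Mul(-670, Function('f')(Function('k')(1), Mul(6, Add(Function('d')(3, -5), Add(-1, Mul(-1, -2)))))) = Mul(-670, Add(-3, Mul(-1, Mul(6, Add(-2, Add(-1, Mul(-1, -2))))))) = Mul(-670, Add(-3, Mul(-1, Mul(6, Add(-2, Add(-1, 2)))))) = Mul(-670, Add(-3, Mul(-1, Mul(6, Add(-2, 1))))) = Mul(-670, Add(-3, Mul(-1, Mul(6, -1)))) = Mul(-670, Add(-3, Mul(-1, -6))) = Mul(-670, Add(-3, 6)) = Mul(-670, 3) = -2010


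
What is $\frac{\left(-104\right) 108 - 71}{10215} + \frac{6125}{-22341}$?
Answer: $- \frac{105029066}{76071105} \approx -1.3807$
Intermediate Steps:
$\frac{\left(-104\right) 108 - 71}{10215} + \frac{6125}{-22341} = \left(-11232 - 71\right) \frac{1}{10215} + 6125 \left(- \frac{1}{22341}\right) = \left(-11303\right) \frac{1}{10215} - \frac{6125}{22341} = - \frac{11303}{10215} - \frac{6125}{22341} = - \frac{105029066}{76071105}$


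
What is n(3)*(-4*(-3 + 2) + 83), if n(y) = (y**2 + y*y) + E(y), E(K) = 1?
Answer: 1653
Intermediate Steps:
n(y) = 1 + 2*y**2 (n(y) = (y**2 + y*y) + 1 = (y**2 + y**2) + 1 = 2*y**2 + 1 = 1 + 2*y**2)
n(3)*(-4*(-3 + 2) + 83) = (1 + 2*3**2)*(-4*(-3 + 2) + 83) = (1 + 2*9)*(-4*(-1) + 83) = (1 + 18)*(4 + 83) = 19*87 = 1653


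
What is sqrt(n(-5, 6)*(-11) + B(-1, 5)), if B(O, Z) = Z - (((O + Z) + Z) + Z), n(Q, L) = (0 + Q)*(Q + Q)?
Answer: I*sqrt(559) ≈ 23.643*I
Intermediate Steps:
n(Q, L) = 2*Q**2 (n(Q, L) = Q*(2*Q) = 2*Q**2)
B(O, Z) = -O - 2*Z (B(O, Z) = Z - ((O + 2*Z) + Z) = Z - (O + 3*Z) = Z + (-O - 3*Z) = -O - 2*Z)
sqrt(n(-5, 6)*(-11) + B(-1, 5)) = sqrt((2*(-5)**2)*(-11) + (-1*(-1) - 2*5)) = sqrt((2*25)*(-11) + (1 - 10)) = sqrt(50*(-11) - 9) = sqrt(-550 - 9) = sqrt(-559) = I*sqrt(559)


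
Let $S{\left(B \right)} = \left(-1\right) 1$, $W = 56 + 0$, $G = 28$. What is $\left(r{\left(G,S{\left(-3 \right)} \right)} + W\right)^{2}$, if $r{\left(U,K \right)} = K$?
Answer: $3025$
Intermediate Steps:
$W = 56$
$S{\left(B \right)} = -1$
$\left(r{\left(G,S{\left(-3 \right)} \right)} + W\right)^{2} = \left(-1 + 56\right)^{2} = 55^{2} = 3025$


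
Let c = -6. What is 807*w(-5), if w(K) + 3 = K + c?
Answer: -11298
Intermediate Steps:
w(K) = -9 + K (w(K) = -3 + (K - 6) = -3 + (-6 + K) = -9 + K)
807*w(-5) = 807*(-9 - 5) = 807*(-14) = -11298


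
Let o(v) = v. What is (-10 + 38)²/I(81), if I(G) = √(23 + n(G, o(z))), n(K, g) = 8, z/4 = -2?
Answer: 784*√31/31 ≈ 140.81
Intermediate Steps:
z = -8 (z = 4*(-2) = -8)
I(G) = √31 (I(G) = √(23 + 8) = √31)
(-10 + 38)²/I(81) = (-10 + 38)²/(√31) = 28²*(√31/31) = 784*(√31/31) = 784*√31/31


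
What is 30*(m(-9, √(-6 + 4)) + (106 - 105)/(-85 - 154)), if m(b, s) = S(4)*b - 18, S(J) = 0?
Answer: -129090/239 ≈ -540.13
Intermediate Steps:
m(b, s) = -18 (m(b, s) = 0*b - 18 = 0 - 18 = -18)
30*(m(-9, √(-6 + 4)) + (106 - 105)/(-85 - 154)) = 30*(-18 + (106 - 105)/(-85 - 154)) = 30*(-18 + 1/(-239)) = 30*(-18 + 1*(-1/239)) = 30*(-18 - 1/239) = 30*(-4303/239) = -129090/239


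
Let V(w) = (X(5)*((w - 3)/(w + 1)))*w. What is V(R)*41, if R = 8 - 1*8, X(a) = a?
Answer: 0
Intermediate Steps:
R = 0 (R = 8 - 8 = 0)
V(w) = 5*w*(-3 + w)/(1 + w) (V(w) = (5*((w - 3)/(w + 1)))*w = (5*((-3 + w)/(1 + w)))*w = (5*(-3 + w)/(1 + w))*w = 5*w*(-3 + w)/(1 + w))
V(R)*41 = (5*0*(-3 + 0)/(1 + 0))*41 = (5*0*(-3)/1)*41 = (5*0*1*(-3))*41 = 0*41 = 0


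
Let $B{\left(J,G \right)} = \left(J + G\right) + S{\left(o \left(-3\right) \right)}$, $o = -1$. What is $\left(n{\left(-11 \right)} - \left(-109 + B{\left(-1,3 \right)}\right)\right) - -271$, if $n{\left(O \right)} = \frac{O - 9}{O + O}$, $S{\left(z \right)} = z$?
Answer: $\frac{4135}{11} \approx 375.91$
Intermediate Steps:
$B{\left(J,G \right)} = 3 + G + J$ ($B{\left(J,G \right)} = \left(J + G\right) - -3 = \left(G + J\right) + 3 = 3 + G + J$)
$n{\left(O \right)} = \frac{-9 + O}{2 O}$
$\left(n{\left(-11 \right)} - \left(-109 + B{\left(-1,3 \right)}\right)\right) - -271 = \left(\frac{-9 - 11}{2 \left(-11\right)} - \left(-109 + \left(3 + 3 - 1\right)\right)\right) - -271 = \left(\frac{1}{2} \left(- \frac{1}{11}\right) \left(-20\right) - \left(-109 + 5\right)\right) + 271 = \left(\frac{10}{11} - -104\right) + 271 = \left(\frac{10}{11} + 104\right) + 271 = \frac{1154}{11} + 271 = \frac{4135}{11}$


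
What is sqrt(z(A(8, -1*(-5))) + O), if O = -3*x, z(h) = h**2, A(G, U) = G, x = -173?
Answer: sqrt(583) ≈ 24.145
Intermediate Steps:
O = 519 (O = -3*(-173) = 519)
sqrt(z(A(8, -1*(-5))) + O) = sqrt(8**2 + 519) = sqrt(64 + 519) = sqrt(583)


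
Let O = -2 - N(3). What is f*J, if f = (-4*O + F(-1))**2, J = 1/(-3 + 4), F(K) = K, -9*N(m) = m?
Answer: 289/9 ≈ 32.111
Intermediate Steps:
N(m) = -m/9
O = -5/3 (O = -2 - (-1)*3/9 = -2 - 1*(-1/3) = -2 + 1/3 = -5/3 ≈ -1.6667)
J = 1 (J = 1/1 = 1)
f = 289/9 (f = (-4*(-5/3) - 1)**2 = (20/3 - 1)**2 = (17/3)**2 = 289/9 ≈ 32.111)
f*J = (289/9)*1 = 289/9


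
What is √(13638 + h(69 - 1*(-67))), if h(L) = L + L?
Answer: √13910 ≈ 117.94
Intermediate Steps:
h(L) = 2*L
√(13638 + h(69 - 1*(-67))) = √(13638 + 2*(69 - 1*(-67))) = √(13638 + 2*(69 + 67)) = √(13638 + 2*136) = √(13638 + 272) = √13910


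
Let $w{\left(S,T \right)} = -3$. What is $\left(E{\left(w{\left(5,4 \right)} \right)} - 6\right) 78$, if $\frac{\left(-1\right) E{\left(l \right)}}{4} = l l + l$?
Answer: $-2340$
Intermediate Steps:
$E{\left(l \right)} = - 4 l - 4 l^{2}$ ($E{\left(l \right)} = - 4 \left(l l + l\right) = - 4 \left(l^{2} + l\right) = - 4 \left(l + l^{2}\right) = - 4 l - 4 l^{2}$)
$\left(E{\left(w{\left(5,4 \right)} \right)} - 6\right) 78 = \left(\left(-4\right) \left(-3\right) \left(1 - 3\right) - 6\right) 78 = \left(\left(-4\right) \left(-3\right) \left(-2\right) - 6\right) 78 = \left(-24 - 6\right) 78 = \left(-30\right) 78 = -2340$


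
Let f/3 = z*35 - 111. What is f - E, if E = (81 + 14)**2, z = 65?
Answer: -2533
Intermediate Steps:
f = 6492 (f = 3*(65*35 - 111) = 3*(2275 - 111) = 3*2164 = 6492)
E = 9025 (E = 95**2 = 9025)
f - E = 6492 - 1*9025 = 6492 - 9025 = -2533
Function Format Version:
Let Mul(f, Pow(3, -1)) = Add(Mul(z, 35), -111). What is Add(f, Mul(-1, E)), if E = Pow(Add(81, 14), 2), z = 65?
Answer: -2533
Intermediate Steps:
f = 6492 (f = Mul(3, Add(Mul(65, 35), -111)) = Mul(3, Add(2275, -111)) = Mul(3, 2164) = 6492)
E = 9025 (E = Pow(95, 2) = 9025)
Add(f, Mul(-1, E)) = Add(6492, Mul(-1, 9025)) = Add(6492, -9025) = -2533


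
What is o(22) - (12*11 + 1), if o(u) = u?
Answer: -111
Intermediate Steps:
o(22) - (12*11 + 1) = 22 - (12*11 + 1) = 22 - (132 + 1) = 22 - 1*133 = 22 - 133 = -111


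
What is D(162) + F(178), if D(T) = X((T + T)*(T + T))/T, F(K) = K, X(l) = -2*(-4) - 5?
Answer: 9613/54 ≈ 178.02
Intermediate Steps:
X(l) = 3 (X(l) = 8 - 5 = 3)
D(T) = 3/T
D(162) + F(178) = 3/162 + 178 = 3*(1/162) + 178 = 1/54 + 178 = 9613/54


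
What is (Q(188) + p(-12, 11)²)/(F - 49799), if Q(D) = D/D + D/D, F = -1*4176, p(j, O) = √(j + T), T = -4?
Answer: 14/53975 ≈ 0.00025938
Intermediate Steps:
p(j, O) = √(-4 + j) (p(j, O) = √(j - 4) = √(-4 + j))
F = -4176
Q(D) = 2 (Q(D) = 1 + 1 = 2)
(Q(188) + p(-12, 11)²)/(F - 49799) = (2 + (√(-4 - 12))²)/(-4176 - 49799) = (2 + (√(-16))²)/(-53975) = (2 + (4*I)²)*(-1/53975) = (2 - 16)*(-1/53975) = -14*(-1/53975) = 14/53975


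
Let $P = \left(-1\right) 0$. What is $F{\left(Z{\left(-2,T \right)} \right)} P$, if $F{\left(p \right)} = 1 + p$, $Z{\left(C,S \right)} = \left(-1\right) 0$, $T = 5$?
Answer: $0$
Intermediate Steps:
$Z{\left(C,S \right)} = 0$
$P = 0$
$F{\left(Z{\left(-2,T \right)} \right)} P = \left(1 + 0\right) 0 = 1 \cdot 0 = 0$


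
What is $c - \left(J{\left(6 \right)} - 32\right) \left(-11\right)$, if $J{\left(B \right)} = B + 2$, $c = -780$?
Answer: $-1044$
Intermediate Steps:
$J{\left(B \right)} = 2 + B$
$c - \left(J{\left(6 \right)} - 32\right) \left(-11\right) = -780 - \left(\left(2 + 6\right) - 32\right) \left(-11\right) = -780 - \left(8 - 32\right) \left(-11\right) = -780 - \left(-24\right) \left(-11\right) = -780 - 264 = -1044$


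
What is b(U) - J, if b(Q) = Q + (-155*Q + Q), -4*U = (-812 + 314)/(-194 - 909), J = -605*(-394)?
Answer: -525806123/2206 ≈ -2.3835e+5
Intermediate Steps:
J = 238370
U = -249/2206 (U = -(-812 + 314)/(4*(-194 - 909)) = -(-249)/(2*(-1103)) = -(-249)*(-1)/(2*1103) = -1/4*498/1103 = -249/2206 ≈ -0.11287)
b(Q) = -153*Q (b(Q) = Q - 154*Q = -153*Q)
b(U) - J = -153*(-249/2206) - 1*238370 = 38097/2206 - 238370 = -525806123/2206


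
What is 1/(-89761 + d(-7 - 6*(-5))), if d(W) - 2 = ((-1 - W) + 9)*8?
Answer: -1/89879 ≈ -1.1126e-5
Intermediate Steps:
d(W) = 66 - 8*W (d(W) = 2 + ((-1 - W) + 9)*8 = 2 + (8 - W)*8 = 2 + (64 - 8*W) = 66 - 8*W)
1/(-89761 + d(-7 - 6*(-5))) = 1/(-89761 + (66 - 8*(-7 - 6*(-5)))) = 1/(-89761 + (66 - 8*(-7 + 30))) = 1/(-89761 + (66 - 8*23)) = 1/(-89761 + (66 - 184)) = 1/(-89761 - 118) = 1/(-89879) = -1/89879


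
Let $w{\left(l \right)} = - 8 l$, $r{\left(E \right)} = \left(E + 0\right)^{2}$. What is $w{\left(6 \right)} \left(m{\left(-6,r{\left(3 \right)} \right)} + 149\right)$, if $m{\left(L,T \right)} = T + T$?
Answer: $-8016$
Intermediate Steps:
$r{\left(E \right)} = E^{2}$
$m{\left(L,T \right)} = 2 T$
$w{\left(6 \right)} \left(m{\left(-6,r{\left(3 \right)} \right)} + 149\right) = \left(-8\right) 6 \left(2 \cdot 3^{2} + 149\right) = - 48 \left(2 \cdot 9 + 149\right) = - 48 \left(18 + 149\right) = \left(-48\right) 167 = -8016$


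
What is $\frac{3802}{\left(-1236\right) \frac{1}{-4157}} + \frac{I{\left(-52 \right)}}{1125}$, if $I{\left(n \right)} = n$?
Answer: $\frac{2963410663}{231750} \approx 12787.0$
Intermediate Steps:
$\frac{3802}{\left(-1236\right) \frac{1}{-4157}} + \frac{I{\left(-52 \right)}}{1125} = \frac{3802}{\left(-1236\right) \frac{1}{-4157}} - \frac{52}{1125} = \frac{3802}{\left(-1236\right) \left(- \frac{1}{4157}\right)} - \frac{52}{1125} = \frac{3802}{\frac{1236}{4157}} - \frac{52}{1125} = 3802 \cdot \frac{4157}{1236} - \frac{52}{1125} = \frac{7902457}{618} - \frac{52}{1125} = \frac{2963410663}{231750}$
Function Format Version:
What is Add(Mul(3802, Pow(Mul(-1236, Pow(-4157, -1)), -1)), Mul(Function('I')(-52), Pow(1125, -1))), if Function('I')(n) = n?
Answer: Rational(2963410663, 231750) ≈ 12787.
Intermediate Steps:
Add(Mul(3802, Pow(Mul(-1236, Pow(-4157, -1)), -1)), Mul(Function('I')(-52), Pow(1125, -1))) = Add(Mul(3802, Pow(Mul(-1236, Pow(-4157, -1)), -1)), Mul(-52, Pow(1125, -1))) = Add(Mul(3802, Pow(Mul(-1236, Rational(-1, 4157)), -1)), Mul(-52, Rational(1, 1125))) = Add(Mul(3802, Pow(Rational(1236, 4157), -1)), Rational(-52, 1125)) = Add(Mul(3802, Rational(4157, 1236)), Rational(-52, 1125)) = Add(Rational(7902457, 618), Rational(-52, 1125)) = Rational(2963410663, 231750)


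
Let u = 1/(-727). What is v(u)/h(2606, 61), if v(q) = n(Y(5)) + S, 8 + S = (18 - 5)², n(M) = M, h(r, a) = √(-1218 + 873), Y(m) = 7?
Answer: -56*I*√345/115 ≈ -9.0448*I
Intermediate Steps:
h(r, a) = I*√345 (h(r, a) = √(-345) = I*√345)
u = -1/727 ≈ -0.0013755
S = 161 (S = -8 + (18 - 5)² = -8 + 13² = -8 + 169 = 161)
v(q) = 168 (v(q) = 7 + 161 = 168)
v(u)/h(2606, 61) = 168/((I*√345)) = 168*(-I*√345/345) = -56*I*√345/115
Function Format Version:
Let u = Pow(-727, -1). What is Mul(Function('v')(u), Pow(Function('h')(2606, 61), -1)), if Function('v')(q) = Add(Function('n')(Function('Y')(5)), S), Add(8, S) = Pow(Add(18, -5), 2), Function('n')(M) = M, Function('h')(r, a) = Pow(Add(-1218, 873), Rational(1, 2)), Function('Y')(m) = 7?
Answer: Mul(Rational(-56, 115), I, Pow(345, Rational(1, 2))) ≈ Mul(-9.0448, I)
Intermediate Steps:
Function('h')(r, a) = Mul(I, Pow(345, Rational(1, 2))) (Function('h')(r, a) = Pow(-345, Rational(1, 2)) = Mul(I, Pow(345, Rational(1, 2))))
u = Rational(-1, 727) ≈ -0.0013755
S = 161 (S = Add(-8, Pow(Add(18, -5), 2)) = Add(-8, Pow(13, 2)) = Add(-8, 169) = 161)
Function('v')(q) = 168 (Function('v')(q) = Add(7, 161) = 168)
Mul(Function('v')(u), Pow(Function('h')(2606, 61), -1)) = Mul(168, Pow(Mul(I, Pow(345, Rational(1, 2))), -1)) = Mul(168, Mul(Rational(-1, 345), I, Pow(345, Rational(1, 2)))) = Mul(Rational(-56, 115), I, Pow(345, Rational(1, 2)))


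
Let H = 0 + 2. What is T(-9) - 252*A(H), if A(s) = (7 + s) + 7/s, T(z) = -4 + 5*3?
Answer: -3139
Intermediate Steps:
H = 2
T(z) = 11 (T(z) = -4 + 15 = 11)
A(s) = 7 + s + 7/s
T(-9) - 252*A(H) = 11 - 252*(7 + 2 + 7/2) = 11 - 252*25/2 = 11 - 3150 = -3139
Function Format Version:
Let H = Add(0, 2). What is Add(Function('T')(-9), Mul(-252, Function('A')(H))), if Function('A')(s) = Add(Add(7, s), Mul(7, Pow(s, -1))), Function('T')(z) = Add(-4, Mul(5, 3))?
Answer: -3139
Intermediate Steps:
H = 2
Function('T')(z) = 11 (Function('T')(z) = Add(-4, 15) = 11)
Function('A')(s) = Add(7, s, Mul(7, Pow(s, -1)))
Add(Function('T')(-9), Mul(-252, Function('A')(H))) = Add(11, Mul(-252, Add(7, 2, Mul(7, Pow(2, -1))))) = Add(11, Mul(-252, Add(7, 2, Mul(7, Rational(1, 2))))) = Add(11, Mul(-252, Add(7, 2, Rational(7, 2)))) = Add(11, Mul(-252, Rational(25, 2))) = Add(11, -3150) = -3139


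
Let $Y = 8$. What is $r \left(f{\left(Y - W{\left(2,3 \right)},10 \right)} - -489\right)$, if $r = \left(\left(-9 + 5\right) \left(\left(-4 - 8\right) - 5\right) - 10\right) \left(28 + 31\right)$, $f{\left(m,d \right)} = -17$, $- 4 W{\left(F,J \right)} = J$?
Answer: $1615184$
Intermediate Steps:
$W{\left(F,J \right)} = - \frac{J}{4}$
$r = 3422$ ($r = \left(- 4 \left(\left(-4 - 8\right) - 5\right) - 10\right) 59 = \left(- 4 \left(-12 - 5\right) - 10\right) 59 = \left(\left(-4\right) \left(-17\right) - 10\right) 59 = \left(68 - 10\right) 59 = 58 \cdot 59 = 3422$)
$r \left(f{\left(Y - W{\left(2,3 \right)},10 \right)} - -489\right) = 3422 \left(-17 - -489\right) = 3422 \left(-17 + 489\right) = 3422 \cdot 472 = 1615184$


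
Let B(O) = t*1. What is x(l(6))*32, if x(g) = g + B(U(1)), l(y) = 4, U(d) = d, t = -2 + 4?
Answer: 192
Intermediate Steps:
t = 2
B(O) = 2 (B(O) = 2*1 = 2)
x(g) = 2 + g (x(g) = g + 2 = 2 + g)
x(l(6))*32 = (2 + 4)*32 = 6*32 = 192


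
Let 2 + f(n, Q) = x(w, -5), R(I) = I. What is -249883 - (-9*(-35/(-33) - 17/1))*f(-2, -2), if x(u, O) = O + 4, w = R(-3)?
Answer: -2743979/11 ≈ -2.4945e+5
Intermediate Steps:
w = -3
x(u, O) = 4 + O
f(n, Q) = -3 (f(n, Q) = -2 + (4 - 5) = -2 - 1 = -3)
-249883 - (-9*(-35/(-33) - 17/1))*f(-2, -2) = -249883 - (-9*(-35/(-33) - 17/1))*(-3) = -249883 - (-9*(-35*(-1/33) - 17*1))*(-3) = -249883 - (-9*(35/33 - 17))*(-3) = -249883 - (-9*(-526/33))*(-3) = -249883 - 1578*(-3)/11 = -249883 - 1*(-4734/11) = -249883 + 4734/11 = -2743979/11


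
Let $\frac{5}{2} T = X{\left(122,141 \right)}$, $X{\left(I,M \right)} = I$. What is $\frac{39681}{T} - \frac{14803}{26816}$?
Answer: $\frac{1329204137}{1635776} \approx 812.58$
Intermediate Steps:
$T = \frac{244}{5}$ ($T = \frac{2}{5} \cdot 122 = \frac{244}{5} \approx 48.8$)
$\frac{39681}{T} - \frac{14803}{26816} = \frac{39681}{\frac{244}{5}} - \frac{14803}{26816} = 39681 \cdot \frac{5}{244} - \frac{14803}{26816} = \frac{198405}{244} - \frac{14803}{26816} = \frac{1329204137}{1635776}$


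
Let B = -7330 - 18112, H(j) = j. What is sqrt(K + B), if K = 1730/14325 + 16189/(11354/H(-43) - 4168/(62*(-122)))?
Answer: I*sqrt(24024384371293401330903210)/30692183460 ≈ 159.7*I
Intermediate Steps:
K = -3764004429437/61384366920 (K = 1730/14325 + 16189/(11354/(-43) - 4168/(62*(-122))) = 1730*(1/14325) + 16189/(11354*(-1/43) - 4168/(-7564)) = 346/2865 + 16189/(-11354/43 - 4168*(-1/7564)) = 346/2865 + 16189/(-11354/43 + 1042/1891) = 346/2865 + 16189/(-21425608/81313) = 346/2865 + 16189*(-81313/21425608) = 346/2865 - 1316376157/21425608 = -3764004429437/61384366920 ≈ -61.319)
B = -25442
sqrt(K + B) = sqrt(-3764004429437/61384366920 - 25442) = sqrt(-1565505067608077/61384366920) = I*sqrt(24024384371293401330903210)/30692183460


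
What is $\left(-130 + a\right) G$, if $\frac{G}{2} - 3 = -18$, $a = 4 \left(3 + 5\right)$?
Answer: $2940$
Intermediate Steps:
$a = 32$ ($a = 4 \cdot 8 = 32$)
$G = -30$ ($G = 6 + 2 \left(-18\right) = 6 - 36 = -30$)
$\left(-130 + a\right) G = \left(-130 + 32\right) \left(-30\right) = \left(-98\right) \left(-30\right) = 2940$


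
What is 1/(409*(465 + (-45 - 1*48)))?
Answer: 1/152148 ≈ 6.5725e-6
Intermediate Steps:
1/(409*(465 + (-45 - 1*48))) = 1/(409*(465 + (-45 - 48))) = 1/(409*(465 - 93)) = 1/(409*372) = 1/152148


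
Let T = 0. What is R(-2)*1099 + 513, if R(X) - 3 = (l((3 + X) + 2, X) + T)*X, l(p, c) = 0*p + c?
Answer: 8206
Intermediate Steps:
l(p, c) = c (l(p, c) = 0 + c = c)
R(X) = 3 + X² (R(X) = 3 + (X + 0)*X = 3 + X*X = 3 + X²)
R(-2)*1099 + 513 = (3 + (-2)²)*1099 + 513 = (3 + 4)*1099 + 513 = 7*1099 + 513 = 7693 + 513 = 8206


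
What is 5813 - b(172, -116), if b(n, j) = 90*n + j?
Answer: -9551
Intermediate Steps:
b(n, j) = j + 90*n
5813 - b(172, -116) = 5813 - (-116 + 90*172) = 5813 - (-116 + 15480) = 5813 - 1*15364 = 5813 - 15364 = -9551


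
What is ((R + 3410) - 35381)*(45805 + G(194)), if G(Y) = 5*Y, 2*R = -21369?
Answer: -3990422025/2 ≈ -1.9952e+9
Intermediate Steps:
R = -21369/2 (R = (1/2)*(-21369) = -21369/2 ≈ -10685.)
((R + 3410) - 35381)*(45805 + G(194)) = ((-21369/2 + 3410) - 35381)*(45805 + 5*194) = (-14549/2 - 35381)*(45805 + 970) = -85311/2*46775 = -3990422025/2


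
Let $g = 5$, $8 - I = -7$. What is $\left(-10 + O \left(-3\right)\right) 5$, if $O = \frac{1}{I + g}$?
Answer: $- \frac{203}{4} \approx -50.75$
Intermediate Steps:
$I = 15$ ($I = 8 - -7 = 8 + 7 = 15$)
$O = \frac{1}{20}$ ($O = \frac{1}{15 + 5} = \frac{1}{20} \approx 0.05$)
$\left(-10 + O \left(-3\right)\right) 5 = \left(-10 + \frac{1}{20} \left(-3\right)\right) 5 = \left(-10 - \frac{3}{20}\right) 5 = \left(- \frac{203}{20}\right) 5 = - \frac{203}{4}$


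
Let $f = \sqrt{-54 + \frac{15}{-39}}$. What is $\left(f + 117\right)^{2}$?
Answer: $\frac{\left(1521 + i \sqrt{9191}\right)^{2}}{169} \approx 13635.0 + 1725.7 i$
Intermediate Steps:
$f = \frac{i \sqrt{9191}}{13}$ ($f = \sqrt{-54 + 15 \left(- \frac{1}{39}\right)} = \sqrt{-54 - \frac{5}{13}} = \sqrt{- \frac{707}{13}} = \frac{i \sqrt{9191}}{13} \approx 7.3746 i$)
$\left(f + 117\right)^{2} = \left(\frac{i \sqrt{9191}}{13} + 117\right)^{2} = \left(117 + \frac{i \sqrt{9191}}{13}\right)^{2}$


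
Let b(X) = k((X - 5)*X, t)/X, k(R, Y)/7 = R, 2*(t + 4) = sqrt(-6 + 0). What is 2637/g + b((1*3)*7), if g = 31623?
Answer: 1181471/10541 ≈ 112.08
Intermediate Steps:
t = -4 + I*sqrt(6)/2 (t = -4 + sqrt(-6 + 0)/2 = -4 + sqrt(-6)/2 = -4 + (I*sqrt(6))/2 = -4 + I*sqrt(6)/2 ≈ -4.0 + 1.2247*I)
k(R, Y) = 7*R
b(X) = -35 + 7*X (b(X) = (7*((X - 5)*X))/X = (7*((-5 + X)*X))/X = (7*(X*(-5 + X)))/X = (7*X*(-5 + X))/X = -35 + 7*X)
2637/g + b((1*3)*7) = 2637/31623 + (-35 + 7*((1*3)*7)) = 2637*(1/31623) + (-35 + 7*(3*7)) = 879/10541 + (-35 + 7*21) = 879/10541 + (-35 + 147) = 879/10541 + 112 = 1181471/10541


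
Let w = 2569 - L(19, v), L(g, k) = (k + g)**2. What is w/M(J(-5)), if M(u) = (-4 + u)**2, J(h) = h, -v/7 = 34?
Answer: -45392/81 ≈ -560.39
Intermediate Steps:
v = -238 (v = -7*34 = -238)
L(g, k) = (g + k)**2
w = -45392 (w = 2569 - (19 - 238)**2 = 2569 - 1*(-219)**2 = 2569 - 1*47961 = 2569 - 47961 = -45392)
w/M(J(-5)) = -45392/(-4 - 5)**2 = -45392/((-9)**2) = -45392/81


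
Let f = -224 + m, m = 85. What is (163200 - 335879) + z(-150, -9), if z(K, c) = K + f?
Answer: -172968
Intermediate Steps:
f = -139 (f = -224 + 85 = -139)
z(K, c) = -139 + K (z(K, c) = K - 139 = -139 + K)
(163200 - 335879) + z(-150, -9) = (163200 - 335879) + (-139 - 150) = -172679 - 289 = -172968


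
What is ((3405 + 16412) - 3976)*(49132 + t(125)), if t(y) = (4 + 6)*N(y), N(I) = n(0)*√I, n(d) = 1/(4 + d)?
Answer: 778300012 + 396025*√5/2 ≈ 7.7874e+8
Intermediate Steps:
N(I) = √I/4 (N(I) = √I/(4 + 0) = √I/4)
t(y) = 5*√y/2 (t(y) = (4 + 6)*(√y/4) = 10*(√y/4) = 5*√y/2)
((3405 + 16412) - 3976)*(49132 + t(125)) = ((3405 + 16412) - 3976)*(49132 + 5*√125/2) = (19817 - 3976)*(49132 + 5*(5*√5)/2) = 15841*(49132 + 25*√5/2) = 778300012 + 396025*√5/2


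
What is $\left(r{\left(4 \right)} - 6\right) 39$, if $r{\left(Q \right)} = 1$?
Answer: $-195$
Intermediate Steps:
$\left(r{\left(4 \right)} - 6\right) 39 = \left(1 - 6\right) 39 = \left(-5\right) 39 = -195$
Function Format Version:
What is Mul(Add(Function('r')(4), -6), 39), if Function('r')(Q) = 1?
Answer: -195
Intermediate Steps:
Mul(Add(Function('r')(4), -6), 39) = Mul(Add(1, -6), 39) = Mul(-5, 39) = -195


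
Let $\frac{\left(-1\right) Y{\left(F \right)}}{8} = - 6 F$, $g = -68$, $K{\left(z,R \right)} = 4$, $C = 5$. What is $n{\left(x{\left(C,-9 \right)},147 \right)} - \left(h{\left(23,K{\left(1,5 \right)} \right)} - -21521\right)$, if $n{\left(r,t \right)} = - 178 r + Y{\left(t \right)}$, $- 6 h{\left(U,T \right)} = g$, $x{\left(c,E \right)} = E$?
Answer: $- \frac{38623}{3} \approx -12874.0$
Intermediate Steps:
$Y{\left(F \right)} = 48 F$ ($Y{\left(F \right)} = - 8 \left(- 6 F\right) = 48 F$)
$h{\left(U,T \right)} = \frac{34}{3}$ ($h{\left(U,T \right)} = \left(- \frac{1}{6}\right) \left(-68\right) = \frac{34}{3}$)
$n{\left(r,t \right)} = - 178 r + 48 t$
$n{\left(x{\left(C,-9 \right)},147 \right)} - \left(h{\left(23,K{\left(1,5 \right)} \right)} - -21521\right) = \left(\left(-178\right) \left(-9\right) + 48 \cdot 147\right) - \left(\frac{34}{3} - -21521\right) = \left(1602 + 7056\right) - \left(\frac{34}{3} + 21521\right) = 8658 - \frac{64597}{3} = - \frac{38623}{3}$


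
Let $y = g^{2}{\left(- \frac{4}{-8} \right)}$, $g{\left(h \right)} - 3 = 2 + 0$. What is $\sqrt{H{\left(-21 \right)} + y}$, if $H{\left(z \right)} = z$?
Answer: $2$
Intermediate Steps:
$g{\left(h \right)} = 5$ ($g{\left(h \right)} = 3 + \left(2 + 0\right) = 3 + 2 = 5$)
$y = 25$ ($y = 5^{2} = 25$)
$\sqrt{H{\left(-21 \right)} + y} = \sqrt{-21 + 25} = \sqrt{4} = 2$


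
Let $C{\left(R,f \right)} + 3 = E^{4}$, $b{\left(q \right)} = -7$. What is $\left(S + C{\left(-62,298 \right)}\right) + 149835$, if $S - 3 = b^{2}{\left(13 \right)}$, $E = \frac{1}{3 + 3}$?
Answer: $\frac{194249665}{1296} \approx 1.4988 \cdot 10^{5}$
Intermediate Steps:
$E = \frac{1}{6} \approx 0.16667$
$C{\left(R,f \right)} = - \frac{3887}{1296}$ ($C{\left(R,f \right)} = -3 + \left(\frac{1}{6}\right)^{4} = -3 + \frac{1}{1296} = - \frac{3887}{1296}$)
$S = 52$ ($S = 3 + \left(-7\right)^{2} = 3 + 49 = 52$)
$\left(S + C{\left(-62,298 \right)}\right) + 149835 = \left(52 - \frac{3887}{1296}\right) + 149835 = \frac{63505}{1296} + 149835 = \frac{194249665}{1296}$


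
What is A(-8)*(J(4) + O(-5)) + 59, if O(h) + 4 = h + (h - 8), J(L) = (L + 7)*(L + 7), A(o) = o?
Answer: -733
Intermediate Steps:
J(L) = (7 + L)² (J(L) = (7 + L)*(7 + L) = (7 + L)²)
O(h) = -12 + 2*h (O(h) = -4 + (h + (h - 8)) = -4 + (h + (-8 + h)) = -4 + (-8 + 2*h) = -12 + 2*h)
A(-8)*(J(4) + O(-5)) + 59 = -8*((7 + 4)² + (-12 + 2*(-5))) + 59 = -8*(11² + (-12 - 10)) + 59 = -8*(121 - 22) + 59 = -8*99 + 59 = -792 + 59 = -733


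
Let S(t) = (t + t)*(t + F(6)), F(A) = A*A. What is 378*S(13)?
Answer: 481572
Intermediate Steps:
F(A) = A**2
S(t) = 2*t*(36 + t) (S(t) = (t + t)*(t + 6**2) = (2*t)*(t + 36) = (2*t)*(36 + t) = 2*t*(36 + t))
378*S(13) = 378*(2*13*(36 + 13)) = 378*(2*13*49) = 378*1274 = 481572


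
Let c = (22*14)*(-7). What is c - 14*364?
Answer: -7252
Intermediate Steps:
c = -2156 (c = 308*(-7) = -2156)
c - 14*364 = -2156 - 14*364 = -2156 - 5096 = -7252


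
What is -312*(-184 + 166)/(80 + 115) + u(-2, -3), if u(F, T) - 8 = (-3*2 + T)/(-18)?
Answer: 373/10 ≈ 37.300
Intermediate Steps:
u(F, T) = 25/3 - T/18 (u(F, T) = 8 + (-3*2 + T)/(-18) = 8 + (-6 + T)*(-1/18) = 8 + (1/3 - T/18) = 25/3 - T/18)
-312*(-184 + 166)/(80 + 115) + u(-2, -3) = -312*(-184 + 166)/(80 + 115) + (25/3 - 1/18*(-3)) = -(-5616)/195 + (25/3 + 1/6) = -(-5616)/195 + 17/2 = -312*(-6/65) + 17/2 = 144/5 + 17/2 = 373/10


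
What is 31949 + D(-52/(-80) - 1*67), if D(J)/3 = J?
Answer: 634999/20 ≈ 31750.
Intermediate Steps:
D(J) = 3*J
31949 + D(-52/(-80) - 1*67) = 31949 + 3*(-52/(-80) - 1*67) = 31949 + 3*(-52*(-1/80) - 67) = 31949 + 3*(13/20 - 67) = 31949 + 3*(-1327/20) = 31949 - 3981/20 = 634999/20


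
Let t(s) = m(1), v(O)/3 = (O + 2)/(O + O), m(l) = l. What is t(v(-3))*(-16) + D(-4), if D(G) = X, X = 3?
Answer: -13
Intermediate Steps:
v(O) = 3*(2 + O)/(2*O) (v(O) = 3*((O + 2)/(O + O)) = 3*((2 + O)/((2*O))) = 3*((2 + O)*(1/(2*O))) = 3*((2 + O)/(2*O)) = 3*(2 + O)/(2*O))
D(G) = 3
t(s) = 1
t(v(-3))*(-16) + D(-4) = 1*(-16) + 3 = -16 + 3 = -13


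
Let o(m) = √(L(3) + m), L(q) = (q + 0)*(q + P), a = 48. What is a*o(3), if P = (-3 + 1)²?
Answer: 96*√6 ≈ 235.15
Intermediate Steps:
P = 4 (P = (-2)² = 4)
L(q) = q*(4 + q) (L(q) = (q + 0)*(q + 4) = q*(4 + q))
o(m) = √(21 + m) (o(m) = √(3*(4 + 3) + m) = √(3*7 + m) = √(21 + m))
a*o(3) = 48*√(21 + 3) = 48*√24 = 48*(2*√6) = 96*√6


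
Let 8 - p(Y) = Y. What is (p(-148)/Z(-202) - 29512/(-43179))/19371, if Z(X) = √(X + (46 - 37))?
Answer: 29512/836420409 - 52*I*√193/1246201 ≈ 3.5284e-5 - 0.00057969*I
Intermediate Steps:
p(Y) = 8 - Y
Z(X) = √(9 + X) (Z(X) = √(X + 9) = √(9 + X))
(p(-148)/Z(-202) - 29512/(-43179))/19371 = ((8 - 1*(-148))/(√(9 - 202)) - 29512/(-43179))/19371 = ((8 + 148)/(√(-193)) - 29512*(-1/43179))*(1/19371) = (156/((I*√193)) + 29512/43179)*(1/19371) = (156*(-I*√193/193) + 29512/43179)*(1/19371) = (-156*I*√193/193 + 29512/43179)*(1/19371) = (29512/43179 - 156*I*√193/193)*(1/19371) = 29512/836420409 - 52*I*√193/1246201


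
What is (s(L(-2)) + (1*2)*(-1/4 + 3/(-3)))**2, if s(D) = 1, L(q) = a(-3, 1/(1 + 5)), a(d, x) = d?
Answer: 9/4 ≈ 2.2500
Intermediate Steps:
L(q) = -3
(s(L(-2)) + (1*2)*(-1/4 + 3/(-3)))**2 = (1 + (1*2)*(-1/4 + 3/(-3)))**2 = (1 + 2*(-1*1/4 + 3*(-1/3)))**2 = (1 + 2*(-1/4 - 1))**2 = (1 + 2*(-5/4))**2 = (1 - 5/2)**2 = (-3/2)**2 = 9/4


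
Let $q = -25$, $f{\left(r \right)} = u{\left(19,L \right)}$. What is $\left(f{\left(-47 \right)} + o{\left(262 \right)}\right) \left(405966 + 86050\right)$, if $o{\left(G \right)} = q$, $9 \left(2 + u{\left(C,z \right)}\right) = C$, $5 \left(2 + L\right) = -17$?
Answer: $- \frac{110211584}{9} \approx -1.2246 \cdot 10^{7}$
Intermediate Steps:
$L = - \frac{27}{5}$ ($L = -2 + \frac{1}{5} \left(-17\right) = -2 - \frac{17}{5} = - \frac{27}{5} \approx -5.4$)
$u{\left(C,z \right)} = -2 + \frac{C}{9}$
$f{\left(r \right)} = \frac{1}{9}$ ($f{\left(r \right)} = -2 + \frac{1}{9} \cdot 19 = -2 + \frac{19}{9} = \frac{1}{9}$)
$o{\left(G \right)} = -25$
$\left(f{\left(-47 \right)} + o{\left(262 \right)}\right) \left(405966 + 86050\right) = \left(\frac{1}{9} - 25\right) \left(405966 + 86050\right) = \left(- \frac{224}{9}\right) 492016 = - \frac{110211584}{9}$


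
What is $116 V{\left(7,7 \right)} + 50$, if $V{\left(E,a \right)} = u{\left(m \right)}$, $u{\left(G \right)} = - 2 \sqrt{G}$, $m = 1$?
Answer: $-182$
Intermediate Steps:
$V{\left(E,a \right)} = -2$ ($V{\left(E,a \right)} = - 2 \sqrt{1} = \left(-2\right) 1 = -2$)
$116 V{\left(7,7 \right)} + 50 = 116 \left(-2\right) + 50 = -232 + 50 = -182$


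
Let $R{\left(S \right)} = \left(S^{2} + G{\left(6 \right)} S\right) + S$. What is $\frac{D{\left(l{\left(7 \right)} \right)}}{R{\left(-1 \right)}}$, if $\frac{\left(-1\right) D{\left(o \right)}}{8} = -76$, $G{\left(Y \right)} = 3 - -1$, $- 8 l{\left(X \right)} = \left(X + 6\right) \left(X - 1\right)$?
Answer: $-152$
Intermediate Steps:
$l{\left(X \right)} = - \frac{\left(-1 + X\right) \left(6 + X\right)}{8}$ ($l{\left(X \right)} = - \frac{\left(X + 6\right) \left(X - 1\right)}{8} = - \frac{\left(6 + X\right) \left(-1 + X\right)}{8} = - \frac{\left(-1 + X\right) \left(6 + X\right)}{8}$)
$G{\left(Y \right)} = 4$ ($G{\left(Y \right)} = 3 + 1 = 4$)
$D{\left(o \right)} = 608$ ($D{\left(o \right)} = \left(-8\right) \left(-76\right) = 608$)
$R{\left(S \right)} = S^{2} + 5 S$ ($R{\left(S \right)} = \left(S^{2} + 4 S\right) + S = S^{2} + 5 S$)
$\frac{D{\left(l{\left(7 \right)} \right)}}{R{\left(-1 \right)}} = \frac{1}{\left(-1\right) \left(5 - 1\right)} 608 = \frac{1}{\left(-1\right) 4} \cdot 608 = \frac{1}{-4} \cdot 608 = \left(- \frac{1}{4}\right) 608 = -152$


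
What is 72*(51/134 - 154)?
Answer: -741060/67 ≈ -11061.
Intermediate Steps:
72*(51/134 - 154) = 72*(-20585/134) = -741060/67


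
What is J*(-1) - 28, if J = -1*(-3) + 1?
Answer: -32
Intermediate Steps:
J = 4 (J = 3 + 1 = 4)
J*(-1) - 28 = 4*(-1) - 28 = -4 - 28 = -32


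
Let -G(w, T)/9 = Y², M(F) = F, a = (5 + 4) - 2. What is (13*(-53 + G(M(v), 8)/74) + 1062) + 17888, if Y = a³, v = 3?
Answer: -12413619/74 ≈ -1.6775e+5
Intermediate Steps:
a = 7 (a = 9 - 2 = 7)
Y = 343 (Y = 7³ = 343)
G(w, T) = -1058841 (G(w, T) = -9*343² = -9*117649 = -1058841)
(13*(-53 + G(M(v), 8)/74) + 1062) + 17888 = (13*(-53 - 1058841/74) + 1062) + 17888 = (13*(-1062763/74) + 1062) + 17888 = (-13815919/74 + 1062) + 17888 = -13737331/74 + 17888 = -12413619/74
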